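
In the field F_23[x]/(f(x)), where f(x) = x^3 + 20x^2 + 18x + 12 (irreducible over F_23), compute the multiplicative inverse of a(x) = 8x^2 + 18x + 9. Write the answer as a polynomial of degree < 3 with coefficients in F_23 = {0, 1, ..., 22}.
a(x)^(-1) ≡ 16x^2 + 5x + 9 (mod f(x))

Since f is irreducible over F_23, F_23[x]/(f) is a field and a(x) ≠ 0 has an inverse. Apply the extended Euclidean algorithm to f(x) and a(x) in F_23[x]: f(x) = (3x + 13)·a(x) + (10x + 10);  a(x) = (10x + 1)·(10x + 10) + (22). The last nonzero remainder is the constant 22 = gcd(f, a) in F_23. Back-substituting through the division chain expresses 22 = s(x)·a(x) + t(x)·f(x) with s(x) ≡ 7x^2 + 18x + 14 (mod f), so (7x^2 + 18x + 14)·a(x) ≡ 22 (mod f). Multiplying by 22^(-1) ≡ 22 in F_23 gives a(x)^(-1) ≡ 22·(7x^2 + 18x + 14) ≡ 16x^2 + 5x + 9 (mod f). Check: (8x^2 + 18x + 9)·(16x^2 + 5x + 9) = 13x^4 + 6x^3 + 7x^2 + 12 ≡ 1 (mod x^3 + 20x^2 + 18x + 12).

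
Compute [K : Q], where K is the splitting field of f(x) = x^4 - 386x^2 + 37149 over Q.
[K : Q] = 4

Solving the quadratic in x^2: x^2 = (386 ± √(386^2 - 4·37149))/2 = (386 ± √400)/2 = (386 ± 20)/2, giving x^2 = 183 or x^2 = 203. So f(x) = (x^2 - 183)(x^2 - 203) and the roots of f are ±√183, ±√203. Hence the splitting field is K = Q(√183, √203). Since 183 and 203 are distinct squarefree integers > 1, their product 37149 is not a perfect square, so √203 ∉ Q(√183). By the tower law [K:Q] = [Q(√183,√203):Q(√183)] · [Q(√183):Q] = 2 · 2 = 4.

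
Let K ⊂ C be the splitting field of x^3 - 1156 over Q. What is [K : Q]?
[K : Q] = 6

The roots of x^3 - 1156 are ∛1156, ω∛1156, ω^2∛1156 where ω = e^(2πi/3) is a primitive cube root of unity, so K = Q(∛1156, ω). Now [Q(∛1156):Q] = 3 (since 1156 is not a perfect cube, x^3 - 1156 is irreducible) and [Q(ω):Q] = 2. Both 2 and 3 divide [K:Q], and [K:Q] ≤ 3·2 = 6, so [K:Q] = 6. (Equivalently: Q(∛1156) ⊂ R but ω ∉ R, so [K : Q(∛1156)] = 2.)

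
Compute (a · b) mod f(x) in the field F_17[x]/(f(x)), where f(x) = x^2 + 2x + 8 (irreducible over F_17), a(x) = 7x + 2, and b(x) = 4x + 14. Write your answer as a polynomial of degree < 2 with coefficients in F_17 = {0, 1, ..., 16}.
a · b ≡ 16x + 8 (mod f(x))

Multiply in F_17[x]: a(x)·b(x) = (7x + 2)·(4x + 14) = 11x^2 + 4x + 11. This has degree ≥ 2, so divide by f(x) over F_17: 11x^2 + 4x + 11 = (11)·(x^2 + 2x + 8) + (16x + 8). Hence a·b ≡ 16x + 8 (mod f). (F_17[x]/(f) is a field with 17^2 = 289 elements since f is irreducible of degree 2.)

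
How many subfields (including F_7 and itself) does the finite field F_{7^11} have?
F_{7^11} has 2 subfields

The subfields of F_{p^n} are exactly the fields F_{p^d} for d | n (each is the fixed field of the unique index-d subgroup of Gal(F_{p^n}/F_p) ≅ Z/nZ). The divisors of n = 11 are {1, 11}, giving 2 subfields: F_{7^1}, F_{7^11}.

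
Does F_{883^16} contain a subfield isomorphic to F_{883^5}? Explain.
No: F_{883^5} is not a subfield of F_{883^16}

F_{p^m} embeds in F_{p^n} iff m | n. Here 5 ∤ 16 (since 16 = 3·5 + 1 with remainder 1 ≠ 0), so F_{883^5} is not a subfield of F_{883^16}. Equivalently: if it were, the tower law would give 5 = [F_{883^5}:F_883] dividing [F_{883^16}:F_883] = 16, contradiction.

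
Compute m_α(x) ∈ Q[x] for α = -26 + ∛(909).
m_α(x) = x^3 + 78x^2 + 2028x + 16667

Set β = α + 26 = ∛(909), so β^3 = 909. Then (α + 26)^3 - 909 = 0, i.e. α is a root of g(x) = (x + 26)^3 - 909 = x^3 + 78x^2 + 2028x + 16667. Since g(x) = h(x + 26) where h(x) = x^3 - 909, and h is irreducible over Q (because 909 is not a perfect cube, so h has no rational root, and a monic cubic with no rational root is irreducible), g is also irreducible (irreducibility is preserved under the substitution x → x + 26). Hence m_α(x) = x^3 + 78x^2 + 2028x + 16667.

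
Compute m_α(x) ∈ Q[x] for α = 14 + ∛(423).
m_α(x) = x^3 - 42x^2 + 588x - 3167

Set β = α - 14 = ∛(423), so β^3 = 423. Then (α - 14)^3 - 423 = 0, i.e. α is a root of g(x) = (x - 14)^3 - 423 = x^3 - 42x^2 + 588x - 3167. Since g(x) = h(x - 14) where h(x) = x^3 - 423, and h is irreducible over Q (because 423 is not a perfect cube, so h has no rational root, and a monic cubic with no rational root is irreducible), g is also irreducible (irreducibility is preserved under the substitution x → x - 14). Hence m_α(x) = x^3 - 42x^2 + 588x - 3167.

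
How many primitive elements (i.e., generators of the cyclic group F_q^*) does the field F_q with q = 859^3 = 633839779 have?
There are φ(633839778) = 177297120 primitive elements

F_q^* is cyclic of order q - 1 = 633839778. A cyclic group of order m has exactly φ(m) generators. Here m = 633839778 = 2 · 3^2 · 11 · 13 · 246247, so the number of primitive elements is φ(633839778) = 177297120.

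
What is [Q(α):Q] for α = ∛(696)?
[Q(α):Q] = 3

The minimal polynomial of α is x^3 - 696, irreducible over Q since 696 is not a perfect cube (so x^3 - 696 has no rational root). Hence [Q(α):Q] = deg(m_α) = 3.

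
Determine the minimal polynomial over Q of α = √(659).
m_α(x) = x^2 - 659

α satisfies α^2 - 659 = 0, so x^2 - 659 annihilates α. Since d = 659 is squarefree and ≠ 1, it is not a perfect square in Q, so x^2 - 659 has no rational root and is therefore irreducible over Q (a degree-2 polynomial over a field is irreducible iff it has no root). Hence m_α(x) = x^2 - 659.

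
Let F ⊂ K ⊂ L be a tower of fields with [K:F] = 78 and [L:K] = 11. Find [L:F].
[L:F] = 858

The tower law says that for any tower of field extensions F ⊂ K ⊂ L with finite degrees, [L:F] = [L:K] · [K:F]. Here this gives [L:F] = 11 · 78 = 858.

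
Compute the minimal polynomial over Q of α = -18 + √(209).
m_α(x) = x^2 + 36x + 115

From α + 18 = √(209), squaring gives (α + 18)^2 = 209, i.e. α^2 + 36α + 324 = 209, so α^2 + 36α + 115 = 0. The discriminant of x^2 + 36x + 115 is (36)^2 - 4·(115) = 1296 - 460 = 836, and 4·(209) is not a perfect square in Q since 209 is squarefree and ≠ 1. Hence x^2 + 36x + 115 is irreducible over Q and is the minimal polynomial of α.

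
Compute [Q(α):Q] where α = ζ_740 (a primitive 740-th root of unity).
[Q(α):Q] = 288

The minimal polynomial of ζ_740 over Q is the 740-th cyclotomic polynomial Φ_740(x), which is irreducible over Q and has degree φ(740) = 288. Hence [Q(α):Q] = φ(740) = 288.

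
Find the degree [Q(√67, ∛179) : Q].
[Q(√67, ∛179) : Q] = 6

Let L = Q(√67, ∛179). Since Q(√67) ⊂ L and [Q(√67):Q] = 2, the tower law gives 2 | [L:Q]. Likewise Q(∛179) ⊂ L with [Q(∛179):Q] = 3 (because 179 is not a perfect cube), so 3 | [L:Q]. As gcd(2,3) = 1, [L:Q] is divisible by 6. Conversely L is generated over Q by √67 and ∛179, so [L:Q] ≤ 2·3 = 6. Therefore [Q(√67, ∛179) : Q] = 6.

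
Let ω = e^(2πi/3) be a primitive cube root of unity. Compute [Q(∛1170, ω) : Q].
[Q(∛1170, ω) : Q] = 6

[Q(∛1170):Q] = 3 (min poly x^3 - 1170, irreducible since 1170 is not a perfect cube). [Q(ω):Q] = 2 (min poly x^2 + x + 1). Since Q(∛1170) ⊂ R and ω ∉ R, we have ω ∉ Q(∛1170), so x^2 + x + 1 remains irreducible over Q(∛1170) and [Q(∛1170, ω) : Q(∛1170)] = 2. By the tower law, [Q(∛1170, ω) : Q] = 3 · 2 = 6. (In fact Q(∛1170, ω) is the splitting field of x^3 - 1170 over Q.)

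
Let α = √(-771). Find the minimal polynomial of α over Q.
m_α(x) = x^2 + 771

α satisfies α^2 + 771 = 0, so x^2 + 771 annihilates α. Since d = -771 is squarefree and ≠ 1, it is not a perfect square in Q, so x^2 + 771 has no rational root and is therefore irreducible over Q (a degree-2 polynomial over a field is irreducible iff it has no root). Hence m_α(x) = x^2 + 771.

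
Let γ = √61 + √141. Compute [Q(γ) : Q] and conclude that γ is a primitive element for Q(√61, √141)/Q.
[Q(γ) : Q] = 4 (equivalently, Q(γ) = Q(√61, √141))

Obviously Q(γ) ⊆ Q(√61, √141), and [Q(√61, √141):Q] = 4 (since 61, 141 are distinct squarefree integers > 1 with 8601 not a perfect square). To show equality we compute the minimal polynomial of γ. From γ = √61 + √141: γ^2 = 61 + 2√(8601) + 141 = 202 + 2√(8601), so γ^2 - 202 = 2√(8601); squaring, (γ^2 - 202)^2 = 4·8601, i.e. γ^4 - 404γ^2 + 40804 - 34404 = 0, i.e. γ^4 - 404γ^2 + 6400 = 0. So γ is a root of x^4 - 404x^2 + 6400. This polynomial is irreducible over Q: it has no rational root (each ±√61 ± √141 is irrational), and any factorization into two quadratics over Q would force √(8601) ∈ Q (pairing opposite roots) or √61, √141 ∈ Q (other pairings), all impossible. Hence [Q(γ):Q] = 4 = [Q(√61, √141):Q], so Q(γ) = Q(√61, √141).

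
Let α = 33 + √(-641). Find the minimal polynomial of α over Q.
m_α(x) = x^2 - 66x + 1730

From α - 33 = √(-641), squaring gives (α - 33)^2 = -641, i.e. α^2 - 66α + 1089 = -641, so α^2 - 66α + 1730 = 0. The discriminant of x^2 - 66x + 1730 is (-66)^2 - 4·(1730) = 4356 - 6920 = -2564, and 4·(-641) is not a perfect square in Q since -641 is squarefree and ≠ 1. Hence x^2 - 66x + 1730 is irreducible over Q and is the minimal polynomial of α.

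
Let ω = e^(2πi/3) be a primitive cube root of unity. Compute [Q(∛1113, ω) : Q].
[Q(∛1113, ω) : Q] = 6

[Q(∛1113):Q] = 3 (min poly x^3 - 1113, irreducible since 1113 is not a perfect cube). [Q(ω):Q] = 2 (min poly x^2 + x + 1). Since Q(∛1113) ⊂ R and ω ∉ R, we have ω ∉ Q(∛1113), so x^2 + x + 1 remains irreducible over Q(∛1113) and [Q(∛1113, ω) : Q(∛1113)] = 2. By the tower law, [Q(∛1113, ω) : Q] = 3 · 2 = 6. (In fact Q(∛1113, ω) is the splitting field of x^3 - 1113 over Q.)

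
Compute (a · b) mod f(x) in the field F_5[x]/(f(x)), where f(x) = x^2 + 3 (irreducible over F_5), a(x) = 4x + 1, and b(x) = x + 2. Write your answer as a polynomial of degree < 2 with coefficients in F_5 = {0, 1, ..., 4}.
a · b ≡ 4x (mod f(x))

Multiply in F_5[x]: a(x)·b(x) = (4x + 1)·(x + 2) = 4x^2 + 4x + 2. This has degree ≥ 2, so divide by f(x) over F_5: 4x^2 + 4x + 2 = (4)·(x^2 + 3) + (4x). Hence a·b ≡ 4x (mod f). (F_5[x]/(f) is a field with 5^2 = 25 elements since f is irreducible of degree 2.)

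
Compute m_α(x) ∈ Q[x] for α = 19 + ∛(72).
m_α(x) = x^3 - 57x^2 + 1083x - 6931

Set β = α - 19 = ∛(72), so β^3 = 72. Then (α - 19)^3 - 72 = 0, i.e. α is a root of g(x) = (x - 19)^3 - 72 = x^3 - 57x^2 + 1083x - 6931. Since g(x) = h(x - 19) where h(x) = x^3 - 72, and h is irreducible over Q (because 72 is not a perfect cube, so h has no rational root, and a monic cubic with no rational root is irreducible), g is also irreducible (irreducibility is preserved under the substitution x → x - 19). Hence m_α(x) = x^3 - 57x^2 + 1083x - 6931.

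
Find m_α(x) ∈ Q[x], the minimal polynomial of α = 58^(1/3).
m_α(x) = x^3 - 58

α satisfies α^3 = 58, so x^3 - 58 annihilates α. By the rational root test, a rational root p/q (in lowest terms) of x^3 - 58 would satisfy p^3 = 58 q^3, forcing q = 1 and p^3 = 58; but 58 is not a perfect cube, contradiction. A monic cubic over Q with no rational root is irreducible (any nontrivial factorization would include a linear factor). Hence x^3 - 58 is the minimal polynomial of α, and in particular [Q(α):Q] = 3.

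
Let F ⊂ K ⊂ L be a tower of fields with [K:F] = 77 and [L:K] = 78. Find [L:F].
[L:F] = 6006

The tower law says that for any tower of field extensions F ⊂ K ⊂ L with finite degrees, [L:F] = [L:K] · [K:F]. Here this gives [L:F] = 78 · 77 = 6006.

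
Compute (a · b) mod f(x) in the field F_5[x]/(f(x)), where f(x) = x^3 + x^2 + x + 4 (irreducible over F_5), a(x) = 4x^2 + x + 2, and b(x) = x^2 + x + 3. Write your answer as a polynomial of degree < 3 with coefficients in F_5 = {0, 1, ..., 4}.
a · b ≡ 3x + 2 (mod f(x))

Multiply in F_5[x]: a(x)·b(x) = (4x^2 + x + 2)·(x^2 + x + 3) = 4x^4 + 1. This has degree ≥ 3, so divide by f(x) over F_5: 4x^4 + 1 = (4x + 1)·(x^3 + x^2 + x + 4) + (3x + 2). Hence a·b ≡ 3x + 2 (mod f). (F_5[x]/(f) is a field with 5^3 = 125 elements since f is irreducible of degree 3.)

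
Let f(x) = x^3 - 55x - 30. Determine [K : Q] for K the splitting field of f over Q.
[K : Q] = 6

By the rational root test, any rational root of the monic integer polynomial f(x) = x^3 - 55x - 30 must be an integer dividing the constant term -30, i.e. one of ±{1, 2, 3, 5, 6, 10, 15, 30}. Evaluating: f(1) = -84, f(-1) = 24, f(2) = -132, f(-2) = 72, f(3) = -168, f(-3) = 108, f(5) = -180, f(-5) = 120, f(6) = -144, f(-6) = 84, f(10) = 420, f(-10) = -480, f(15) = 2520, f(-15) = -2580, f(30) = 25320, f(-30) = -25380; none is 0, so f has no rational root and is therefore irreducible over Q (a cubic with no linear factor over a field is irreducible). For an irreducible cubic, the Galois group is A_3 or S_3 according as the discriminant disc(f) = -4a^3 - 27b^2 = -4·(-55)^3 - 27·(-30)^2 = 641200 is or is not a square in Q. Here disc(f) = 641200 is not a perfect square in Q, so the Galois group of f over Q is not contained in A_3 and must be all of S_3. The splitting field has degree |S_3| = 6 over Q, so [K : Q] = 6.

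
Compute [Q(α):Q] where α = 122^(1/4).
[Q(α):Q] = 4

α is a root of x^4 - 122. By Eisenstein's criterion at the prime p = 2 (which divides the constant term 122 but p^2 = 4 does not, since 122 is squarefree), x^4 - 122 is irreducible over Q. Hence [Q(α):Q] = 4.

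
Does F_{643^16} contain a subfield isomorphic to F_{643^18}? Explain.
No: F_{643^18} is not a subfield of F_{643^16}

F_{p^m} embeds in F_{p^n} iff m | n. Here 18 ∤ 16 (since 16 = 0·18 + 16 with remainder 16 ≠ 0), so F_{643^18} is not a subfield of F_{643^16}. Equivalently: if it were, the tower law would give 18 = [F_{643^18}:F_643] dividing [F_{643^16}:F_643] = 16, contradiction.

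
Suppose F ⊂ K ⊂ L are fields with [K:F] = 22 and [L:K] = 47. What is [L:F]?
[L:F] = 1034

The tower law says that for any tower of field extensions F ⊂ K ⊂ L with finite degrees, [L:F] = [L:K] · [K:F]. Here this gives [L:F] = 47 · 22 = 1034.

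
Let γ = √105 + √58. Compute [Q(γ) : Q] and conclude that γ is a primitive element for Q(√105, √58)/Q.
[Q(γ) : Q] = 4 (equivalently, Q(γ) = Q(√105, √58))

Obviously Q(γ) ⊆ Q(√105, √58), and [Q(√105, √58):Q] = 4 (since 105, 58 are distinct squarefree integers > 1 with 6090 not a perfect square). To show equality we compute the minimal polynomial of γ. From γ = √105 + √58: γ^2 = 105 + 2√(6090) + 58 = 163 + 2√(6090), so γ^2 - 163 = 2√(6090); squaring, (γ^2 - 163)^2 = 4·6090, i.e. γ^4 - 326γ^2 + 26569 - 24360 = 0, i.e. γ^4 - 326γ^2 + 2209 = 0. So γ is a root of x^4 - 326x^2 + 2209. This polynomial is irreducible over Q: it has no rational root (each ±√105 ± √58 is irrational), and any factorization into two quadratics over Q would force √(6090) ∈ Q (pairing opposite roots) or √105, √58 ∈ Q (other pairings), all impossible. Hence [Q(γ):Q] = 4 = [Q(√105, √58):Q], so Q(γ) = Q(√105, √58).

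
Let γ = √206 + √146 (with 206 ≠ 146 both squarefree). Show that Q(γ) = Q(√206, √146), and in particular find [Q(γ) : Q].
[Q(γ) : Q] = 4 (equivalently, Q(γ) = Q(√206, √146))

Obviously Q(γ) ⊆ Q(√206, √146), and [Q(√206, √146):Q] = 4 (since 206, 146 are distinct squarefree integers > 1 with 30076 not a perfect square). To show equality we compute the minimal polynomial of γ. From γ = √206 + √146: γ^2 = 206 + 2√(30076) + 146 = 352 + 2√(30076), so γ^2 - 352 = 2√(30076); squaring, (γ^2 - 352)^2 = 4·30076, i.e. γ^4 - 704γ^2 + 123904 - 120304 = 0, i.e. γ^4 - 704γ^2 + 3600 = 0. So γ is a root of x^4 - 704x^2 + 3600. This polynomial is irreducible over Q: it has no rational root (each ±√206 ± √146 is irrational), and any factorization into two quadratics over Q would force √(30076) ∈ Q (pairing opposite roots) or √206, √146 ∈ Q (other pairings), all impossible. Hence [Q(γ):Q] = 4 = [Q(√206, √146):Q], so Q(γ) = Q(√206, √146).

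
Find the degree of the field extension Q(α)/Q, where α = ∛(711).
[Q(α):Q] = 3

The minimal polynomial of α is x^3 - 711, irreducible over Q since 711 is not a perfect cube (so x^3 - 711 has no rational root). Hence [Q(α):Q] = deg(m_α) = 3.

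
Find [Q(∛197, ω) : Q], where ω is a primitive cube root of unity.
[Q(∛197, ω) : Q] = 6

[Q(∛197):Q] = 3 (min poly x^3 - 197, irreducible since 197 is not a perfect cube). [Q(ω):Q] = 2 (min poly x^2 + x + 1). Since Q(∛197) ⊂ R and ω ∉ R, we have ω ∉ Q(∛197), so x^2 + x + 1 remains irreducible over Q(∛197) and [Q(∛197, ω) : Q(∛197)] = 2. By the tower law, [Q(∛197, ω) : Q] = 3 · 2 = 6. (In fact Q(∛197, ω) is the splitting field of x^3 - 197 over Q.)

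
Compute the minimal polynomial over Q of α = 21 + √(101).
m_α(x) = x^2 - 42x + 340

From α - 21 = √(101), squaring gives (α - 21)^2 = 101, i.e. α^2 - 42α + 441 = 101, so α^2 - 42α + 340 = 0. The discriminant of x^2 - 42x + 340 is (-42)^2 - 4·(340) = 1764 - 1360 = 404, and 4·(101) is not a perfect square in Q since 101 is squarefree and ≠ 1. Hence x^2 - 42x + 340 is irreducible over Q and is the minimal polynomial of α.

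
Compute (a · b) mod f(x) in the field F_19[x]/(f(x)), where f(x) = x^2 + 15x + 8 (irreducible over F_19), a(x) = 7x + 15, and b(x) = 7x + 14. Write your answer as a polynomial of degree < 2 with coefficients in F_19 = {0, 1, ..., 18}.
a · b ≡ 8 (mod f(x))

Multiply in F_19[x]: a(x)·b(x) = (7x + 15)·(7x + 14) = 11x^2 + 13x + 1. This has degree ≥ 2, so divide by f(x) over F_19: 11x^2 + 13x + 1 = (11)·(x^2 + 15x + 8) + (8). Hence a·b ≡ 8 (mod f). (F_19[x]/(f) is a field with 19^2 = 361 elements since f is irreducible of degree 2.)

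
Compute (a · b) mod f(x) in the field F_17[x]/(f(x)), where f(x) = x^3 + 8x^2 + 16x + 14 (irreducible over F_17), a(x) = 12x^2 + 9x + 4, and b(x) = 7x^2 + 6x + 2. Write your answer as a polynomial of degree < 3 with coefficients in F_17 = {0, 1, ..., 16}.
a · b ≡ 15x^2 + 12x + 12 (mod f(x))

Multiply in F_17[x]: a(x)·b(x) = (12x^2 + 9x + 4)·(7x^2 + 6x + 2) = 16x^4 + 16x^3 + 4x^2 + 8x + 8. This has degree ≥ 3, so divide by f(x) over F_17: 16x^4 + 16x^3 + 4x^2 + 8x + 8 = (16x + 7)·(x^3 + 8x^2 + 16x + 14) + (15x^2 + 12x + 12). Hence a·b ≡ 15x^2 + 12x + 12 (mod f). (F_17[x]/(f) is a field with 17^3 = 4913 elements since f is irreducible of degree 3.)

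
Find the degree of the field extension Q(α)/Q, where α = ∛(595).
[Q(α):Q] = 3

The minimal polynomial of α is x^3 - 595, irreducible over Q since 595 is not a perfect cube (so x^3 - 595 has no rational root). Hence [Q(α):Q] = deg(m_α) = 3.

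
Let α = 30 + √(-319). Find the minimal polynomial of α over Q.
m_α(x) = x^2 - 60x + 1219

From α - 30 = √(-319), squaring gives (α - 30)^2 = -319, i.e. α^2 - 60α + 900 = -319, so α^2 - 60α + 1219 = 0. The discriminant of x^2 - 60x + 1219 is (-60)^2 - 4·(1219) = 3600 - 4876 = -1276, and 4·(-319) is not a perfect square in Q since -319 is squarefree and ≠ 1. Hence x^2 - 60x + 1219 is irreducible over Q and is the minimal polynomial of α.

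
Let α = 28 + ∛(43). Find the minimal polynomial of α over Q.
m_α(x) = x^3 - 84x^2 + 2352x - 21995

Set β = α - 28 = ∛(43), so β^3 = 43. Then (α - 28)^3 - 43 = 0, i.e. α is a root of g(x) = (x - 28)^3 - 43 = x^3 - 84x^2 + 2352x - 21995. Since g(x) = h(x - 28) where h(x) = x^3 - 43, and h is irreducible over Q (because 43 is not a perfect cube, so h has no rational root, and a monic cubic with no rational root is irreducible), g is also irreducible (irreducibility is preserved under the substitution x → x - 28). Hence m_α(x) = x^3 - 84x^2 + 2352x - 21995.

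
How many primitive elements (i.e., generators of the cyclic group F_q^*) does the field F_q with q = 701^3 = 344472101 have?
There are φ(344472100) = 118104480 primitive elements

F_q^* is cyclic of order q - 1 = 344472100. A cyclic group of order m has exactly φ(m) generators. Here m = 344472100 = 2^2 · 5^2 · 7 · 492103, so the number of primitive elements is φ(344472100) = 118104480.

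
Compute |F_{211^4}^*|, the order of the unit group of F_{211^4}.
|F_{211^4}^*| = 1982119440

F_{211^4} has 211^4 = 1982119441 elements; its multiplicative group consists of all nonzero elements, so |F_{211^4}^*| = 1982119441 - 1 = 1982119440. (It is cyclic since any finite subgroup of the multiplicative group of a field is cyclic.)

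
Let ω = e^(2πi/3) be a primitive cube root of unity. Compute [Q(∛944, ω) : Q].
[Q(∛944, ω) : Q] = 6

[Q(∛944):Q] = 3 (min poly x^3 - 944, irreducible since 944 is not a perfect cube). [Q(ω):Q] = 2 (min poly x^2 + x + 1). Since Q(∛944) ⊂ R and ω ∉ R, we have ω ∉ Q(∛944), so x^2 + x + 1 remains irreducible over Q(∛944) and [Q(∛944, ω) : Q(∛944)] = 2. By the tower law, [Q(∛944, ω) : Q] = 3 · 2 = 6. (In fact Q(∛944, ω) is the splitting field of x^3 - 944 over Q.)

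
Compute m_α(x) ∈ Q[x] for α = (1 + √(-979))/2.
m_α(x) = x^2 - x + 245

From 2α - 1 = √(-979), squaring gives (2α - 1)^2 = -979, i.e. 4α^2 - 4α + 1 = -979, so α^2 - α + (1 + 979)/4 = 0. Since -979 ≡ 1 (mod 4), (1 + 979)/4 = 245 ∈ Z. The polynomial x^2 - x + 245 has discriminant 1 - 4·(245) = -979, which is not a perfect square in Q (d = -979 is squarefree and ≠ 1), so x^2 - x + 245 is irreducible over Q. It is the minimal polynomial of α.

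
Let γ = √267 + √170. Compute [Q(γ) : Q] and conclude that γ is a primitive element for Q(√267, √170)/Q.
[Q(γ) : Q] = 4 (equivalently, Q(γ) = Q(√267, √170))

Obviously Q(γ) ⊆ Q(√267, √170), and [Q(√267, √170):Q] = 4 (since 267, 170 are distinct squarefree integers > 1 with 45390 not a perfect square). To show equality we compute the minimal polynomial of γ. From γ = √267 + √170: γ^2 = 267 + 2√(45390) + 170 = 437 + 2√(45390), so γ^2 - 437 = 2√(45390); squaring, (γ^2 - 437)^2 = 4·45390, i.e. γ^4 - 874γ^2 + 190969 - 181560 = 0, i.e. γ^4 - 874γ^2 + 9409 = 0. So γ is a root of x^4 - 874x^2 + 9409. This polynomial is irreducible over Q: it has no rational root (each ±√267 ± √170 is irrational), and any factorization into two quadratics over Q would force √(45390) ∈ Q (pairing opposite roots) or √267, √170 ∈ Q (other pairings), all impossible. Hence [Q(γ):Q] = 4 = [Q(√267, √170):Q], so Q(γ) = Q(√267, √170).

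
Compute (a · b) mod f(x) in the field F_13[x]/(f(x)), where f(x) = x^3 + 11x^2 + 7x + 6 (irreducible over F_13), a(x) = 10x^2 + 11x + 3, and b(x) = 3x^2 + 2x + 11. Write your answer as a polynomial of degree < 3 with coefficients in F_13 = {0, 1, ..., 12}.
a · b ≡ x^2 + x + 5 (mod f(x))

Multiply in F_13[x]: a(x)·b(x) = (10x^2 + 11x + 3)·(3x^2 + 2x + 11) = 4x^4 + x^3 + 11x^2 + 10x + 7. This has degree ≥ 3, so divide by f(x) over F_13: 4x^4 + x^3 + 11x^2 + 10x + 7 = (4x + 9)·(x^3 + 11x^2 + 7x + 6) + (x^2 + x + 5). Hence a·b ≡ x^2 + x + 5 (mod f). (F_13[x]/(f) is a field with 13^3 = 2197 elements since f is irreducible of degree 3.)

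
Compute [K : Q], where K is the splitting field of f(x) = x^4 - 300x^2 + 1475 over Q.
[K : Q] = 4

Solving the quadratic in x^2: x^2 = (300 ± √(300^2 - 4·1475))/2 = (300 ± √84100)/2 = (300 ± 290)/2, giving x^2 = 5 or x^2 = 295. So f(x) = (x^2 - 5)(x^2 - 295) and the roots of f are ±√5, ±√295. Hence the splitting field is K = Q(√5, √295). Since 5 and 295 are distinct squarefree integers > 1, their product 1475 is not a perfect square, so √295 ∉ Q(√5). By the tower law [K:Q] = [Q(√5,√295):Q(√5)] · [Q(√5):Q] = 2 · 2 = 4.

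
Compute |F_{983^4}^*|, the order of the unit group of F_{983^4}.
|F_{983^4}^*| = 933714431520

F_{983^4} has 983^4 = 933714431521 elements; its multiplicative group consists of all nonzero elements, so |F_{983^4}^*| = 933714431521 - 1 = 933714431520. (It is cyclic since any finite subgroup of the multiplicative group of a field is cyclic.)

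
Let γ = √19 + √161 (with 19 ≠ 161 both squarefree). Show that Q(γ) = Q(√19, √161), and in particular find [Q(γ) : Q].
[Q(γ) : Q] = 4 (equivalently, Q(γ) = Q(√19, √161))

Obviously Q(γ) ⊆ Q(√19, √161), and [Q(√19, √161):Q] = 4 (since 19, 161 are distinct squarefree integers > 1 with 3059 not a perfect square). To show equality we compute the minimal polynomial of γ. From γ = √19 + √161: γ^2 = 19 + 2√(3059) + 161 = 180 + 2√(3059), so γ^2 - 180 = 2√(3059); squaring, (γ^2 - 180)^2 = 4·3059, i.e. γ^4 - 360γ^2 + 32400 - 12236 = 0, i.e. γ^4 - 360γ^2 + 20164 = 0. So γ is a root of x^4 - 360x^2 + 20164. This polynomial is irreducible over Q: it has no rational root (each ±√19 ± √161 is irrational), and any factorization into two quadratics over Q would force √(3059) ∈ Q (pairing opposite roots) or √19, √161 ∈ Q (other pairings), all impossible. Hence [Q(γ):Q] = 4 = [Q(√19, √161):Q], so Q(γ) = Q(√19, √161).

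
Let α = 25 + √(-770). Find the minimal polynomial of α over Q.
m_α(x) = x^2 - 50x + 1395

From α - 25 = √(-770), squaring gives (α - 25)^2 = -770, i.e. α^2 - 50α + 625 = -770, so α^2 - 50α + 1395 = 0. The discriminant of x^2 - 50x + 1395 is (-50)^2 - 4·(1395) = 2500 - 5580 = -3080, and 4·(-770) is not a perfect square in Q since -770 is squarefree and ≠ 1. Hence x^2 - 50x + 1395 is irreducible over Q and is the minimal polynomial of α.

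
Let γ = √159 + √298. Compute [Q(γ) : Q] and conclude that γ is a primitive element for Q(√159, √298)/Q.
[Q(γ) : Q] = 4 (equivalently, Q(γ) = Q(√159, √298))

Obviously Q(γ) ⊆ Q(√159, √298), and [Q(√159, √298):Q] = 4 (since 159, 298 are distinct squarefree integers > 1 with 47382 not a perfect square). To show equality we compute the minimal polynomial of γ. From γ = √159 + √298: γ^2 = 159 + 2√(47382) + 298 = 457 + 2√(47382), so γ^2 - 457 = 2√(47382); squaring, (γ^2 - 457)^2 = 4·47382, i.e. γ^4 - 914γ^2 + 208849 - 189528 = 0, i.e. γ^4 - 914γ^2 + 19321 = 0. So γ is a root of x^4 - 914x^2 + 19321. This polynomial is irreducible over Q: it has no rational root (each ±√159 ± √298 is irrational), and any factorization into two quadratics over Q would force √(47382) ∈ Q (pairing opposite roots) or √159, √298 ∈ Q (other pairings), all impossible. Hence [Q(γ):Q] = 4 = [Q(√159, √298):Q], so Q(γ) = Q(√159, √298).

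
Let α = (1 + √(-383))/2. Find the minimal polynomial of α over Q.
m_α(x) = x^2 - x + 96

From 2α - 1 = √(-383), squaring gives (2α - 1)^2 = -383, i.e. 4α^2 - 4α + 1 = -383, so α^2 - α + (1 + 383)/4 = 0. Since -383 ≡ 1 (mod 4), (1 + 383)/4 = 96 ∈ Z. The polynomial x^2 - x + 96 has discriminant 1 - 4·(96) = -383, which is not a perfect square in Q (d = -383 is squarefree and ≠ 1), so x^2 - x + 96 is irreducible over Q. It is the minimal polynomial of α.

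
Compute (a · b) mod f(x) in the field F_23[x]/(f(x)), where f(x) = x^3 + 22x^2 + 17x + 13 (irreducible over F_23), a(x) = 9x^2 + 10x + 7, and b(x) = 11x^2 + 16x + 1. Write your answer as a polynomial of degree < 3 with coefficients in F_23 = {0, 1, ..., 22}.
a · b ≡ 20x^2 + 10x + 18 (mod f(x))

Multiply in F_23[x]: a(x)·b(x) = (9x^2 + 10x + 7)·(11x^2 + 16x + 1) = 7x^4 + x^3 + 16x^2 + 7x + 7. This has degree ≥ 3, so divide by f(x) over F_23: 7x^4 + x^3 + 16x^2 + 7x + 7 = (7x + 8)·(x^3 + 22x^2 + 17x + 13) + (20x^2 + 10x + 18). Hence a·b ≡ 20x^2 + 10x + 18 (mod f). (F_23[x]/(f) is a field with 23^3 = 12167 elements since f is irreducible of degree 3.)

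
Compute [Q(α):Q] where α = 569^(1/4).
[Q(α):Q] = 4

α is a root of x^4 - 569. By Eisenstein's criterion at the prime p = 569 (which divides the constant term 569 but p^2 = 323761 does not, since 569 is squarefree), x^4 - 569 is irreducible over Q. Hence [Q(α):Q] = 4.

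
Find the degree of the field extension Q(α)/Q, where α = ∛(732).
[Q(α):Q] = 3

The minimal polynomial of α is x^3 - 732, irreducible over Q since 732 is not a perfect cube (so x^3 - 732 has no rational root). Hence [Q(α):Q] = deg(m_α) = 3.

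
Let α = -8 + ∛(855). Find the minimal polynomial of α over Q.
m_α(x) = x^3 + 24x^2 + 192x - 343

Set β = α + 8 = ∛(855), so β^3 = 855. Then (α + 8)^3 - 855 = 0, i.e. α is a root of g(x) = (x + 8)^3 - 855 = x^3 + 24x^2 + 192x - 343. Since g(x) = h(x + 8) where h(x) = x^3 - 855, and h is irreducible over Q (because 855 is not a perfect cube, so h has no rational root, and a monic cubic with no rational root is irreducible), g is also irreducible (irreducibility is preserved under the substitution x → x + 8). Hence m_α(x) = x^3 + 24x^2 + 192x - 343.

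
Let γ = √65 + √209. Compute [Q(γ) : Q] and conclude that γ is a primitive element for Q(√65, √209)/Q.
[Q(γ) : Q] = 4 (equivalently, Q(γ) = Q(√65, √209))

Obviously Q(γ) ⊆ Q(√65, √209), and [Q(√65, √209):Q] = 4 (since 65, 209 are distinct squarefree integers > 1 with 13585 not a perfect square). To show equality we compute the minimal polynomial of γ. From γ = √65 + √209: γ^2 = 65 + 2√(13585) + 209 = 274 + 2√(13585), so γ^2 - 274 = 2√(13585); squaring, (γ^2 - 274)^2 = 4·13585, i.e. γ^4 - 548γ^2 + 75076 - 54340 = 0, i.e. γ^4 - 548γ^2 + 20736 = 0. So γ is a root of x^4 - 548x^2 + 20736. This polynomial is irreducible over Q: it has no rational root (each ±√65 ± √209 is irrational), and any factorization into two quadratics over Q would force √(13585) ∈ Q (pairing opposite roots) or √65, √209 ∈ Q (other pairings), all impossible. Hence [Q(γ):Q] = 4 = [Q(√65, √209):Q], so Q(γ) = Q(√65, √209).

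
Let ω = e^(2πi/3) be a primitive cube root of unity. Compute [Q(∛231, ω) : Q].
[Q(∛231, ω) : Q] = 6

[Q(∛231):Q] = 3 (min poly x^3 - 231, irreducible since 231 is not a perfect cube). [Q(ω):Q] = 2 (min poly x^2 + x + 1). Since Q(∛231) ⊂ R and ω ∉ R, we have ω ∉ Q(∛231), so x^2 + x + 1 remains irreducible over Q(∛231) and [Q(∛231, ω) : Q(∛231)] = 2. By the tower law, [Q(∛231, ω) : Q] = 3 · 2 = 6. (In fact Q(∛231, ω) is the splitting field of x^3 - 231 over Q.)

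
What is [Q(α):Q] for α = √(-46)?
[Q(α):Q] = 2

[Q(α):Q] equals the degree of the minimal polynomial of α. Here α^2 = -46 and x^2 + 46 is irreducible (d = -46 is squarefree, ≠ 1, hence not a square), so deg(m_α) = 2. Thus [Q(α):Q] = 2.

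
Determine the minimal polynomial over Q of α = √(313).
m_α(x) = x^2 - 313

α satisfies α^2 - 313 = 0, so x^2 - 313 annihilates α. Since d = 313 is squarefree and ≠ 1, it is not a perfect square in Q, so x^2 - 313 has no rational root and is therefore irreducible over Q (a degree-2 polynomial over a field is irreducible iff it has no root). Hence m_α(x) = x^2 - 313.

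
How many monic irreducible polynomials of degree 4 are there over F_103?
There are 28135068 monic irreducible polynomials of degree 4 over F_103

Each element of F_{103^4} that lies in no proper subfield is a root of exactly one monic irreducible of degree 4 over F_103, and each such polynomial has 4 distinct roots in F_{103^4}. By Möbius inversion the count is N_103(4) = (1/4) Σ_{d|4} μ(4/d) · 103^d = (1/4)(μ(4)·103^1 + μ(2)·103^2 + μ(1)·103^4) = 112540272/4 = 28135068.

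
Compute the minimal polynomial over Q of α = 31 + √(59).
m_α(x) = x^2 - 62x + 902

From α - 31 = √(59), squaring gives (α - 31)^2 = 59, i.e. α^2 - 62α + 961 = 59, so α^2 - 62α + 902 = 0. The discriminant of x^2 - 62x + 902 is (-62)^2 - 4·(902) = 3844 - 3608 = 236, and 4·(59) is not a perfect square in Q since 59 is squarefree and ≠ 1. Hence x^2 - 62x + 902 is irreducible over Q and is the minimal polynomial of α.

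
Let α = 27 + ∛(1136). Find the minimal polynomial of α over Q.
m_α(x) = x^3 - 81x^2 + 2187x - 20819

Set β = α - 27 = ∛(1136), so β^3 = 1136. Then (α - 27)^3 - 1136 = 0, i.e. α is a root of g(x) = (x - 27)^3 - 1136 = x^3 - 81x^2 + 2187x - 20819. Since g(x) = h(x - 27) where h(x) = x^3 - 1136, and h is irreducible over Q (because 1136 is not a perfect cube, so h has no rational root, and a monic cubic with no rational root is irreducible), g is also irreducible (irreducibility is preserved under the substitution x → x - 27). Hence m_α(x) = x^3 - 81x^2 + 2187x - 20819.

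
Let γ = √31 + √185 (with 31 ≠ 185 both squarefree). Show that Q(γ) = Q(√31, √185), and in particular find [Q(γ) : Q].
[Q(γ) : Q] = 4 (equivalently, Q(γ) = Q(√31, √185))

Obviously Q(γ) ⊆ Q(√31, √185), and [Q(√31, √185):Q] = 4 (since 31, 185 are distinct squarefree integers > 1 with 5735 not a perfect square). To show equality we compute the minimal polynomial of γ. From γ = √31 + √185: γ^2 = 31 + 2√(5735) + 185 = 216 + 2√(5735), so γ^2 - 216 = 2√(5735); squaring, (γ^2 - 216)^2 = 4·5735, i.e. γ^4 - 432γ^2 + 46656 - 22940 = 0, i.e. γ^4 - 432γ^2 + 23716 = 0. So γ is a root of x^4 - 432x^2 + 23716. This polynomial is irreducible over Q: it has no rational root (each ±√31 ± √185 is irrational), and any factorization into two quadratics over Q would force √(5735) ∈ Q (pairing opposite roots) or √31, √185 ∈ Q (other pairings), all impossible. Hence [Q(γ):Q] = 4 = [Q(√31, √185):Q], so Q(γ) = Q(√31, √185).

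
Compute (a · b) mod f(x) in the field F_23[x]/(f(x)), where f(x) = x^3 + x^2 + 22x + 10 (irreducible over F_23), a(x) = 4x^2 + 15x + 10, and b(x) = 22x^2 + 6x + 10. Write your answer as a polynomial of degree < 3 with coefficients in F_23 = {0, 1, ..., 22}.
a · b ≡ 11x^2 + 10x + 16 (mod f(x))

Multiply in F_23[x]: a(x)·b(x) = (4x^2 + 15x + 10)·(22x^2 + 6x + 10) = 19x^4 + 9x^3 + 5x^2 + 3x + 8. This has degree ≥ 3, so divide by f(x) over F_23: 19x^4 + 9x^3 + 5x^2 + 3x + 8 = (19x + 13)·(x^3 + x^2 + 22x + 10) + (11x^2 + 10x + 16). Hence a·b ≡ 11x^2 + 10x + 16 (mod f). (F_23[x]/(f) is a field with 23^3 = 12167 elements since f is irreducible of degree 3.)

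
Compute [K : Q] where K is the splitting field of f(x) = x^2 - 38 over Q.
[K : Q] = 2

f(x) = x^2 - 38 factors as (x - √38)(x + √38). The splitting field is K = Q(√38). Since 38 is squarefree and > 1, it is not a perfect square, so x^2 - 38 is irreducible over Q and [Q(√38) : Q] = 2. Hence [K : Q] = 2.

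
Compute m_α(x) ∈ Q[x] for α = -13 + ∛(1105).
m_α(x) = x^3 + 39x^2 + 507x + 1092

Set β = α + 13 = ∛(1105), so β^3 = 1105. Then (α + 13)^3 - 1105 = 0, i.e. α is a root of g(x) = (x + 13)^3 - 1105 = x^3 + 39x^2 + 507x + 1092. Since g(x) = h(x + 13) where h(x) = x^3 - 1105, and h is irreducible over Q (because 1105 is not a perfect cube, so h has no rational root, and a monic cubic with no rational root is irreducible), g is also irreducible (irreducibility is preserved under the substitution x → x + 13). Hence m_α(x) = x^3 + 39x^2 + 507x + 1092.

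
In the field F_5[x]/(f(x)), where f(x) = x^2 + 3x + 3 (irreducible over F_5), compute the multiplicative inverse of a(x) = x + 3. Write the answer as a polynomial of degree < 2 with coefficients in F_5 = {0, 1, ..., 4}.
a(x)^(-1) ≡ 3x (mod f(x))

Since f is irreducible over F_5, F_5[x]/(f) is a field and a(x) ≠ 0 has an inverse. Apply the extended Euclidean algorithm to f(x) and a(x) in F_5[x]: f(x) = (x)·a(x) + (3). The last nonzero remainder is the constant 3 = gcd(f, a) in F_5. Back-substituting through the division chain expresses 3 = s(x)·a(x) + t(x)·f(x) with s(x) ≡ 4x (mod f), so (4x)·a(x) ≡ 3 (mod f). Multiplying by 3^(-1) ≡ 2 in F_5 gives a(x)^(-1) ≡ 2·(4x) ≡ 3x (mod f). Check: (x + 3)·(3x) = 3x^2 + 4x ≡ 1 (mod x^2 + 3x + 3).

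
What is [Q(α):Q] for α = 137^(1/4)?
[Q(α):Q] = 4

α is a root of x^4 - 137. By Eisenstein's criterion at the prime p = 137 (which divides the constant term 137 but p^2 = 18769 does not, since 137 is squarefree), x^4 - 137 is irreducible over Q. Hence [Q(α):Q] = 4.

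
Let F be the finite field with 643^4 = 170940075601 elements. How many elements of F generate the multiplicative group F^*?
There are φ(170940075600) = 37019473920 primitive elements

F_q^* is cyclic of order q - 1 = 170940075600. A cyclic group of order m has exactly φ(m) generators. Here m = 170940075600 = 2^4 · 3 · 5^2 · 7 · 23 · 107 · 8269, so the number of primitive elements is φ(170940075600) = 37019473920.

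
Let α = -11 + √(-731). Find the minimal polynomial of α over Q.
m_α(x) = x^2 + 22x + 852

From α + 11 = √(-731), squaring gives (α + 11)^2 = -731, i.e. α^2 + 22α + 121 = -731, so α^2 + 22α + 852 = 0. The discriminant of x^2 + 22x + 852 is (22)^2 - 4·(852) = 484 - 3408 = -2924, and 4·(-731) is not a perfect square in Q since -731 is squarefree and ≠ 1. Hence x^2 + 22x + 852 is irreducible over Q and is the minimal polynomial of α.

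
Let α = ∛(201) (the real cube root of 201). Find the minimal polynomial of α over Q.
m_α(x) = x^3 - 201

α satisfies α^3 = 201, so x^3 - 201 annihilates α. By the rational root test, a rational root p/q (in lowest terms) of x^3 - 201 would satisfy p^3 = 201 q^3, forcing q = 1 and p^3 = 201; but 201 is not a perfect cube, contradiction. A monic cubic over Q with no rational root is irreducible (any nontrivial factorization would include a linear factor). Hence x^3 - 201 is the minimal polynomial of α, and in particular [Q(α):Q] = 3.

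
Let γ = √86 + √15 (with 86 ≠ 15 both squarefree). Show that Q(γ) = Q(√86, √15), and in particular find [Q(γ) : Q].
[Q(γ) : Q] = 4 (equivalently, Q(γ) = Q(√86, √15))

Obviously Q(γ) ⊆ Q(√86, √15), and [Q(√86, √15):Q] = 4 (since 86, 15 are distinct squarefree integers > 1 with 1290 not a perfect square). To show equality we compute the minimal polynomial of γ. From γ = √86 + √15: γ^2 = 86 + 2√(1290) + 15 = 101 + 2√(1290), so γ^2 - 101 = 2√(1290); squaring, (γ^2 - 101)^2 = 4·1290, i.e. γ^4 - 202γ^2 + 10201 - 5160 = 0, i.e. γ^4 - 202γ^2 + 5041 = 0. So γ is a root of x^4 - 202x^2 + 5041. This polynomial is irreducible over Q: it has no rational root (each ±√86 ± √15 is irrational), and any factorization into two quadratics over Q would force √(1290) ∈ Q (pairing opposite roots) or √86, √15 ∈ Q (other pairings), all impossible. Hence [Q(γ):Q] = 4 = [Q(√86, √15):Q], so Q(γ) = Q(√86, √15).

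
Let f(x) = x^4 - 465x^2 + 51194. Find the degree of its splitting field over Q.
[K : Q] = 4

Solving the quadratic in x^2: x^2 = (465 ± √(465^2 - 4·51194))/2 = (465 ± √11449)/2 = (465 ± 107)/2, giving x^2 = 286 or x^2 = 179. So f(x) = (x^2 - 286)(x^2 - 179) and the roots of f are ±√286, ±√179. Hence the splitting field is K = Q(√286, √179). Since 286 and 179 are distinct squarefree integers > 1, their product 51194 is not a perfect square, so √179 ∉ Q(√286). By the tower law [K:Q] = [Q(√286,√179):Q(√286)] · [Q(√286):Q] = 2 · 2 = 4.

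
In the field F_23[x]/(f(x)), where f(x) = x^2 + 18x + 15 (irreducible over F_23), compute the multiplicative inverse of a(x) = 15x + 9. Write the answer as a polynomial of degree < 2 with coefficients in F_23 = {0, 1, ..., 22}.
a(x)^(-1) ≡ 17x + 6 (mod f(x))

Since f is irreducible over F_23, F_23[x]/(f) is a field and a(x) ≠ 0 has an inverse. Apply the extended Euclidean algorithm to f(x) and a(x) in F_23[x]: f(x) = (20x + 3)·a(x) + (11). The last nonzero remainder is the constant 11 = gcd(f, a) in F_23. Back-substituting through the division chain expresses 11 = s(x)·a(x) + t(x)·f(x) with s(x) ≡ 3x + 20 (mod f), so (3x + 20)·a(x) ≡ 11 (mod f). Multiplying by 11^(-1) ≡ 21 in F_23 gives a(x)^(-1) ≡ 21·(3x + 20) ≡ 17x + 6 (mod f). Check: (15x + 9)·(17x + 6) = 2x^2 + 13x + 8 ≡ 1 (mod x^2 + 18x + 15).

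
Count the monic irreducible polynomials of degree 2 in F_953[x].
There are 453628 monic irreducible polynomials of degree 2 over F_953

Each element of F_{953^2} that lies in no proper subfield is a root of exactly one monic irreducible of degree 2 over F_953, and each such polynomial has 2 distinct roots in F_{953^2}. By Möbius inversion the count is N_953(2) = (1/2) Σ_{d|2} μ(2/d) · 953^d = (1/2)(μ(2)·953^1 + μ(1)·953^2) = 907256/2 = 453628.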